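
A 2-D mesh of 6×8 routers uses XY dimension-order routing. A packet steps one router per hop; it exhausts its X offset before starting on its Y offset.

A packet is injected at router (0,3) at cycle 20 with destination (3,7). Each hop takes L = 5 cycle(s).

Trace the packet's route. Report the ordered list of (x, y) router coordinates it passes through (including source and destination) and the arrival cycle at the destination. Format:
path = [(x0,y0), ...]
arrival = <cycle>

src (0,3)  cyc=20
E→(1,3)  cyc=25
E→(2,3)  cyc=30
E→(3,3)  cyc=35
N→(3,4)  cyc=40
N→(3,5)  cyc=45
N→(3,6)  cyc=50
N→(3,7)  cyc=55

path = [(0,3), (1,3), (2,3), (3,3), (3,4), (3,5), (3,6), (3,7)]
arrival = 55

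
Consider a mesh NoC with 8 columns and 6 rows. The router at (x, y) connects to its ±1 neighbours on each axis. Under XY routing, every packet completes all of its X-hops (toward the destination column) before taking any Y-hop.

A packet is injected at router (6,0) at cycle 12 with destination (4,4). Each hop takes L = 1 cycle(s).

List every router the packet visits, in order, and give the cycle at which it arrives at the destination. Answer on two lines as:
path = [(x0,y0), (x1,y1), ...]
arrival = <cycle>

src (6,0)  cyc=12
W→(5,0)  cyc=13
W→(4,0)  cyc=14
N→(4,1)  cyc=15
N→(4,2)  cyc=16
N→(4,3)  cyc=17
N→(4,4)  cyc=18

path = [(6,0), (5,0), (4,0), (4,1), (4,2), (4,3), (4,4)]
arrival = 18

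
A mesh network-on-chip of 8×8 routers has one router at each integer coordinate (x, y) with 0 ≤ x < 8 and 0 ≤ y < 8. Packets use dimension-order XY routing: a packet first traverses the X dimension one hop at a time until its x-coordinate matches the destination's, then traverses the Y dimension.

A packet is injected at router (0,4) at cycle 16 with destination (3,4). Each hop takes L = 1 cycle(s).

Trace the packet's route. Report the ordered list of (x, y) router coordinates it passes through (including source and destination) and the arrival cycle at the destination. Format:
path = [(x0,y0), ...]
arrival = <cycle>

path = [(0,4), (1,4), (2,4), (3,4)]
arrival = 19

hop 0: (0,4) @ cyc 16
hop 1: (1,4) @ cyc 17  [E]
hop 2: (2,4) @ cyc 18  [E]
hop 3: (3,4) @ cyc 19  [E]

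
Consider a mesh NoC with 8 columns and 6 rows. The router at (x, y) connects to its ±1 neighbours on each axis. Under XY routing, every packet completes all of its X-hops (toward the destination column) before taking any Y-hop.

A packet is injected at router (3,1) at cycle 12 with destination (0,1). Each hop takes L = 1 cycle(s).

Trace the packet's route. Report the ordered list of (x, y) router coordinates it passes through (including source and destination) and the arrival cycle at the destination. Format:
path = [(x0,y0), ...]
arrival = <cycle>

  0. router=(3,1) cycle=12 (inject)
  1. router=(2,1) cycle=13 dir=W
  2. router=(1,1) cycle=14 dir=W
  3. router=(0,1) cycle=15 dir=W

path = [(3,1), (2,1), (1,1), (0,1)]
arrival = 15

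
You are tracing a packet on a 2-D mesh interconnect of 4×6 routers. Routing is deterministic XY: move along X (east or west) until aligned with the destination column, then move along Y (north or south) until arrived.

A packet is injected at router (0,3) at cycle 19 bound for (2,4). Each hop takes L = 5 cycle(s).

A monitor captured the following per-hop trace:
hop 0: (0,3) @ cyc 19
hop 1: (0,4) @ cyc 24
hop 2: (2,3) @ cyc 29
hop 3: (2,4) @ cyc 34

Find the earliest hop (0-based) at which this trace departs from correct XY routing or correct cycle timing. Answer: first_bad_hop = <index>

check 1→ d=(0,1) cyc+5: BAD: Y-move but x=0≠2

first_bad_hop = 1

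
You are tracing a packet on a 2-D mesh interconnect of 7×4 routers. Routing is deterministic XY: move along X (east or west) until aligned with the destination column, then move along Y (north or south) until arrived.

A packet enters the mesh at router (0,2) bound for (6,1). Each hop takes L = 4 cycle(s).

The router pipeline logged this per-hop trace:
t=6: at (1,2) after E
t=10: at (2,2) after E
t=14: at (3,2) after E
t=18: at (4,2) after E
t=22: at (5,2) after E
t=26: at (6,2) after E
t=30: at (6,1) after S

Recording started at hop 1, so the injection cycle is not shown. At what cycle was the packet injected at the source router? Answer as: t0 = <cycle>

cyc[1] = 6 and cyc[k] = t0 + k·L for every k.
Therefore t0 = 6 − L = 2.

t0 = 2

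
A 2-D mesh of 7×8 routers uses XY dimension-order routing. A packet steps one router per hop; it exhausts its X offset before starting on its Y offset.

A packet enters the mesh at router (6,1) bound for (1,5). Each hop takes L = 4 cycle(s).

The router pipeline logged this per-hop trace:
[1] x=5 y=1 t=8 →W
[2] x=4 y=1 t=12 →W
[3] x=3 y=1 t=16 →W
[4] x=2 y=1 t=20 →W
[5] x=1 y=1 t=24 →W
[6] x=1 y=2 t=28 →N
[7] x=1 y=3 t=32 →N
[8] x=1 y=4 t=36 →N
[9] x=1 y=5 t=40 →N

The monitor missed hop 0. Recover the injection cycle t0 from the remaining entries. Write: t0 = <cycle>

The first recorded entry is hop 1 at cycle 8.
So t0 = 8 − 1·4 = 4.

t0 = 4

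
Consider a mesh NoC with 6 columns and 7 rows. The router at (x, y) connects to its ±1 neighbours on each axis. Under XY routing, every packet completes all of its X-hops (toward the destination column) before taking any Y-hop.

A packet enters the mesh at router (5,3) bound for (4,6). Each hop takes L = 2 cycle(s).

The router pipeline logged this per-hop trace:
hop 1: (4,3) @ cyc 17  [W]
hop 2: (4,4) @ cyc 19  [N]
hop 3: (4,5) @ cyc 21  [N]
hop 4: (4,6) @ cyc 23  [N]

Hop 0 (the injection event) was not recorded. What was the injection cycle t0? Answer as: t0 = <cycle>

t0 = 15

At hop 1 the cycle is 17; in general cyc_k = t0 + kL.
Subtract one hop: t0 = 17 − 2 = 15.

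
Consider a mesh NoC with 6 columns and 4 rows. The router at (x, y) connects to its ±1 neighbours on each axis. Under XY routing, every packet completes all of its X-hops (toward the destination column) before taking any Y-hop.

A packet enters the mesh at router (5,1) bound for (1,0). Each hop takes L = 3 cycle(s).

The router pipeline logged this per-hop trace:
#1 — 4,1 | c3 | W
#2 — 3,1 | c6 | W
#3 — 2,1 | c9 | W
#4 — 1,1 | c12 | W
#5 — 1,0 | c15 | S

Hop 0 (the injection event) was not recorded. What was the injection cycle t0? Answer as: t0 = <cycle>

t0 = 0

cyc[1] = 3 and cyc[k] = t0 + k·L for every k.
Therefore t0 = 3 − L = 0.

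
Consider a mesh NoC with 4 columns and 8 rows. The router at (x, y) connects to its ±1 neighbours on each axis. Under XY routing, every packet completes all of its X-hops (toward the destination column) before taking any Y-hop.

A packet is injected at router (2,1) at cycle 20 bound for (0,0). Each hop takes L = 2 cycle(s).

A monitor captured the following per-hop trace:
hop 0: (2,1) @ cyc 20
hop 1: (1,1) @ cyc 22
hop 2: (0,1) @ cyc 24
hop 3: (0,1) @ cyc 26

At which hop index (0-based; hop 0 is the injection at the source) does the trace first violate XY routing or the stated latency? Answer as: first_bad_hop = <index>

hop 1: step (-1,+0), +2 cyc — ok
hop 2: step (-1,+0), +2 cyc — ok
hop 3: step (+0,+0), +2 cyc — BAD: non-unit step

first_bad_hop = 3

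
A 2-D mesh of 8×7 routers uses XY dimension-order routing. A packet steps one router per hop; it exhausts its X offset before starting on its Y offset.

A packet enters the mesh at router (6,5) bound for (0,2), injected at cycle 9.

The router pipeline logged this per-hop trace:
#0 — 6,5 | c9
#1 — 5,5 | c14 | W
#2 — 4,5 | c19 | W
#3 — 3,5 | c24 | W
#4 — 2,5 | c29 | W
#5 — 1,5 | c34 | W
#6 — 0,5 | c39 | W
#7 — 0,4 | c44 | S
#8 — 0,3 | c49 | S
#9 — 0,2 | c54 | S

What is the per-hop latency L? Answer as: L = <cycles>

L = 5

From hop 0 (9) to hop 1 (14): +5 cycles.
One hop costs L cycles, so L = 5.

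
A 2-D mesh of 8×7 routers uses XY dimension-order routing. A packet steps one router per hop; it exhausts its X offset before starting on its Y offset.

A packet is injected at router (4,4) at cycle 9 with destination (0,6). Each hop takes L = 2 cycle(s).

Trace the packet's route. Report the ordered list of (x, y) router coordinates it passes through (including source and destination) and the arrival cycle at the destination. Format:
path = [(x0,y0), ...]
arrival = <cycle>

src (4,4)  cyc=9
W→(3,4)  cyc=11
W→(2,4)  cyc=13
W→(1,4)  cyc=15
W→(0,4)  cyc=17
N→(0,5)  cyc=19
N→(0,6)  cyc=21

path = [(4,4), (3,4), (2,4), (1,4), (0,4), (0,5), (0,6)]
arrival = 21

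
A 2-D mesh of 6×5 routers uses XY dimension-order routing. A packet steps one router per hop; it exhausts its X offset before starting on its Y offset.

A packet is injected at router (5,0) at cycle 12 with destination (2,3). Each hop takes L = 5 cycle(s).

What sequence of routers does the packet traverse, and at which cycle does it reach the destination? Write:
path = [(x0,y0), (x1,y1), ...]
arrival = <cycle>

[0] x=5 y=0 t=12
[1] x=4 y=0 t=17 →W
[2] x=3 y=0 t=22 →W
[3] x=2 y=0 t=27 →W
[4] x=2 y=1 t=32 →N
[5] x=2 y=2 t=37 →N
[6] x=2 y=3 t=42 →N

path = [(5,0), (4,0), (3,0), (2,0), (2,1), (2,2), (2,3)]
arrival = 42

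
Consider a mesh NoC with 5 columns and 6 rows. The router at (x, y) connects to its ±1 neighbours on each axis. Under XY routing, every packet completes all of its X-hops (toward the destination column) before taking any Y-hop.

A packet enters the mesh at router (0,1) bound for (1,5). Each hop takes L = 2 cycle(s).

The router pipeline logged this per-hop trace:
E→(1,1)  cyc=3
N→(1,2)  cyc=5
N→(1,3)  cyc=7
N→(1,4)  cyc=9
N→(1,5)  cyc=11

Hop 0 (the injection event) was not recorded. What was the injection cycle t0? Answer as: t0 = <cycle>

Hop 1 reached at cycle 3; hop k is at t0 + k·L.
Therefore t0 = 3 − L = 1.

t0 = 1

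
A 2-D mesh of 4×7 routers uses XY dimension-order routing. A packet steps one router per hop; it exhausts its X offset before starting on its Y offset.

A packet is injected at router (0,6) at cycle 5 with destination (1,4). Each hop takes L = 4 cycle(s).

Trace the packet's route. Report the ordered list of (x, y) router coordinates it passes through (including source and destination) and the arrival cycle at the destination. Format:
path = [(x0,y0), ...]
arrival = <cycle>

path = [(0,6), (1,6), (1,5), (1,4)]
arrival = 17

t=5: at (0,6)
t=9: at (1,6) after E
t=13: at (1,5) after S
t=17: at (1,4) after S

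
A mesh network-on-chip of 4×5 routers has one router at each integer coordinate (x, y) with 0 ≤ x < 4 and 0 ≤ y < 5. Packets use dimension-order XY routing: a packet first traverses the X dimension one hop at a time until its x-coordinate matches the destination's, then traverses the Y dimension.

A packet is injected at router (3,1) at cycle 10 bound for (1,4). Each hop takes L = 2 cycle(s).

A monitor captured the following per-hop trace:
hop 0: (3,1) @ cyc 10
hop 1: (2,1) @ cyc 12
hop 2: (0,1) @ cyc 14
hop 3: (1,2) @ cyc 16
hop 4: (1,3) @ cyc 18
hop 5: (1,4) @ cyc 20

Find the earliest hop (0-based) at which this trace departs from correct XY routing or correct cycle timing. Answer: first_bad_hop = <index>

check 1→ d=(-1,0) cyc+2: ok
check 2→ d=(-2,0) cyc+2: BAD: non-unit step

first_bad_hop = 2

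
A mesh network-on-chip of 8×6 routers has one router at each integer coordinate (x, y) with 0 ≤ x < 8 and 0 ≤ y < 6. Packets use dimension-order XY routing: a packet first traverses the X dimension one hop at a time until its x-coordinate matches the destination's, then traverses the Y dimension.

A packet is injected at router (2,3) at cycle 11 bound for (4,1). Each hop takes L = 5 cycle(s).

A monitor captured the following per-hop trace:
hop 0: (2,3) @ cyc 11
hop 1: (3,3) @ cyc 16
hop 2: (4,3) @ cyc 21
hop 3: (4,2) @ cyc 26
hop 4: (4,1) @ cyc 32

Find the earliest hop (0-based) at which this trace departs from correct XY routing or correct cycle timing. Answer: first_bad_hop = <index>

first_bad_hop = 4

[1] (+1,+0) / 5c ⇒ ok
[2] (+1,+0) / 5c ⇒ ok
[3] (+0,-1) / 5c ⇒ ok
[4] (+0,-1) / 6c ⇒ BAD: Δcyc=6≠L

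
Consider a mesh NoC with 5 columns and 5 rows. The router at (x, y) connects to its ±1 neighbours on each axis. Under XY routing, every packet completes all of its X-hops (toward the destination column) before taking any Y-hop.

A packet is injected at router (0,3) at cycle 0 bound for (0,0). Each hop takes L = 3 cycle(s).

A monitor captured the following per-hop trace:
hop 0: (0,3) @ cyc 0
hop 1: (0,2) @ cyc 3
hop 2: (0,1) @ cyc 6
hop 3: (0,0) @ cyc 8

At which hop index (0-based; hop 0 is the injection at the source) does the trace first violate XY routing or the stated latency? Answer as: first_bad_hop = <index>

first_bad_hop = 3

hop 1: step (+0,-1), +3 cyc — ok
hop 2: step (+0,-1), +3 cyc — ok
hop 3: step (+0,-1), +2 cyc — BAD: Δcyc=2≠L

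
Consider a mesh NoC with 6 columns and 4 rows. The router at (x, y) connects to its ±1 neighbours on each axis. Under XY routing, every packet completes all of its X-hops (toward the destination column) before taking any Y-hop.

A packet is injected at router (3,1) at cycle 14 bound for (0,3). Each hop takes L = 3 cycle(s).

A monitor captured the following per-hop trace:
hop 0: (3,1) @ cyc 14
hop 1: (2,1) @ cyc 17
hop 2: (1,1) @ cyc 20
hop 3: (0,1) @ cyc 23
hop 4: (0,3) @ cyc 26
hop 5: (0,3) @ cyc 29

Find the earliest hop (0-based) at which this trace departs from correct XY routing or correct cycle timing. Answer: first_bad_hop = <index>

  1: Δx=-1 Δy=+0 Δt=3 [ok]
  2: Δx=-1 Δy=+0 Δt=3 [ok]
  3: Δx=-1 Δy=+0 Δt=3 [ok]
  4: Δx=+0 Δy=+2 Δt=3 [BAD: non-unit step]

first_bad_hop = 4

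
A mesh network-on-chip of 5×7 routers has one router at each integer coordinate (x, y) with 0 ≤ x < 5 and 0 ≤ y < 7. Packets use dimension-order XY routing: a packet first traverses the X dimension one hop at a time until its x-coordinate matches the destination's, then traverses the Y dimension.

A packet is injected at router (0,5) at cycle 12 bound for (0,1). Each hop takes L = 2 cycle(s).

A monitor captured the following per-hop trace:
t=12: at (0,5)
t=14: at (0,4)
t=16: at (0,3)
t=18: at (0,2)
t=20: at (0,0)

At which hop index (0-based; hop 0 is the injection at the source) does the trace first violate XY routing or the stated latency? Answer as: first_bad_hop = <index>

hop 1: step (+0,-1), +2 cyc — ok
hop 2: step (+0,-1), +2 cyc — ok
hop 3: step (+0,-1), +2 cyc — ok
hop 4: step (+0,-2), +2 cyc — BAD: non-unit step

first_bad_hop = 4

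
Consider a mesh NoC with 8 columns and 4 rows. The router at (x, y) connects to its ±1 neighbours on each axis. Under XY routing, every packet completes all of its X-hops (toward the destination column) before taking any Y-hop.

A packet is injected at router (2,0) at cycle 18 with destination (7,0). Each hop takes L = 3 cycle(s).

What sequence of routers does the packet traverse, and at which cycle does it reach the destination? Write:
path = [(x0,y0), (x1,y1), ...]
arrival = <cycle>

#0 — 2,0 | c18
#1 — 3,0 | c21 | E
#2 — 4,0 | c24 | E
#3 — 5,0 | c27 | E
#4 — 6,0 | c30 | E
#5 — 7,0 | c33 | E

path = [(2,0), (3,0), (4,0), (5,0), (6,0), (7,0)]
arrival = 33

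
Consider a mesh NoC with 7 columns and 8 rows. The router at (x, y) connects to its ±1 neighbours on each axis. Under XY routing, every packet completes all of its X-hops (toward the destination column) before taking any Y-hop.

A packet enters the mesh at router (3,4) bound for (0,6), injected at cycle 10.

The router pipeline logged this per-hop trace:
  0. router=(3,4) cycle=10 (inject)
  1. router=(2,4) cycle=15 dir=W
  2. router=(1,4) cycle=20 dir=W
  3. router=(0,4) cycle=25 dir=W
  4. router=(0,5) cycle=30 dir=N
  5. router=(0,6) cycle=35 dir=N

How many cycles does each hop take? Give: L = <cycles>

L = 5

cyc[1] − cyc[0] = 15 − 10 = 5.
That increment is L by definition: L = 5.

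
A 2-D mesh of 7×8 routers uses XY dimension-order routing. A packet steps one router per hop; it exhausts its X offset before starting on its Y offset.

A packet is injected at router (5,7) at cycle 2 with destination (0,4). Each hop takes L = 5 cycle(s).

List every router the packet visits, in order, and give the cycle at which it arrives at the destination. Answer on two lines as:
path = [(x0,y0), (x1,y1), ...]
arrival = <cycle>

hop 0: (5,7) @ cyc 2
hop 1: (4,7) @ cyc 7  [W]
hop 2: (3,7) @ cyc 12  [W]
hop 3: (2,7) @ cyc 17  [W]
hop 4: (1,7) @ cyc 22  [W]
hop 5: (0,7) @ cyc 27  [W]
hop 6: (0,6) @ cyc 32  [S]
hop 7: (0,5) @ cyc 37  [S]
hop 8: (0,4) @ cyc 42  [S]

path = [(5,7), (4,7), (3,7), (2,7), (1,7), (0,7), (0,6), (0,5), (0,4)]
arrival = 42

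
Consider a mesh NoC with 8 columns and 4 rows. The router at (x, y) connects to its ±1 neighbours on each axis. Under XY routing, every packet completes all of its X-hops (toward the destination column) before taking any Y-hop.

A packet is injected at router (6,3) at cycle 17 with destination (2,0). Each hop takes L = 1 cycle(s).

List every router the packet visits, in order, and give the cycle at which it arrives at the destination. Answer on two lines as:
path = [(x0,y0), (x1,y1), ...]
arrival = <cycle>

path = [(6,3), (5,3), (4,3), (3,3), (2,3), (2,2), (2,1), (2,0)]
arrival = 24

hop 0: (6,3) @ cyc 17
hop 1: (5,3) @ cyc 18  [W]
hop 2: (4,3) @ cyc 19  [W]
hop 3: (3,3) @ cyc 20  [W]
hop 4: (2,3) @ cyc 21  [W]
hop 5: (2,2) @ cyc 22  [S]
hop 6: (2,1) @ cyc 23  [S]
hop 7: (2,0) @ cyc 24  [S]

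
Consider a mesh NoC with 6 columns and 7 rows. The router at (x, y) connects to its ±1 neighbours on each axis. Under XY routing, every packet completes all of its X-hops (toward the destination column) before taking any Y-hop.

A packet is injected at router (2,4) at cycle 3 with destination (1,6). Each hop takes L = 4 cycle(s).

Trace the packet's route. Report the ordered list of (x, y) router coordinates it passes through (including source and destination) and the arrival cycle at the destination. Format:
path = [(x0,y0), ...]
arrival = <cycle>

path = [(2,4), (1,4), (1,5), (1,6)]
arrival = 15

[0] x=2 y=4 t=3
[1] x=1 y=4 t=7 →W
[2] x=1 y=5 t=11 →N
[3] x=1 y=6 t=15 →N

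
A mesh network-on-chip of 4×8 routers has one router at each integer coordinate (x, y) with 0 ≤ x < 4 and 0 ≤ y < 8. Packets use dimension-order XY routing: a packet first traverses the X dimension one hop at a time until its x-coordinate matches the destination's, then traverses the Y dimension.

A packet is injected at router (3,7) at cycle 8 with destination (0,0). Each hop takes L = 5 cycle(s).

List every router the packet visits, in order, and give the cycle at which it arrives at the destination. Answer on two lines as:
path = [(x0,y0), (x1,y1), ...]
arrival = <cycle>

path = [(3,7), (2,7), (1,7), (0,7), (0,6), (0,5), (0,4), (0,3), (0,2), (0,1), (0,0)]
arrival = 58

t=8: at (3,7)
t=13: at (2,7) after W
t=18: at (1,7) after W
t=23: at (0,7) after W
t=28: at (0,6) after S
t=33: at (0,5) after S
t=38: at (0,4) after S
t=43: at (0,3) after S
t=48: at (0,2) after S
t=53: at (0,1) after S
t=58: at (0,0) after S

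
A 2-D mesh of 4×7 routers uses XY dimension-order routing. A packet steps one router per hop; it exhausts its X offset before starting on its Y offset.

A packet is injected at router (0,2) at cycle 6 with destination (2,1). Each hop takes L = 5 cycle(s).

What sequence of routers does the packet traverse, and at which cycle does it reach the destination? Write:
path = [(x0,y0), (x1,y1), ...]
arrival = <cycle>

path = [(0,2), (1,2), (2,2), (2,1)]
arrival = 21

#0 — 0,2 | c6
#1 — 1,2 | c11 | E
#2 — 2,2 | c16 | E
#3 — 2,1 | c21 | S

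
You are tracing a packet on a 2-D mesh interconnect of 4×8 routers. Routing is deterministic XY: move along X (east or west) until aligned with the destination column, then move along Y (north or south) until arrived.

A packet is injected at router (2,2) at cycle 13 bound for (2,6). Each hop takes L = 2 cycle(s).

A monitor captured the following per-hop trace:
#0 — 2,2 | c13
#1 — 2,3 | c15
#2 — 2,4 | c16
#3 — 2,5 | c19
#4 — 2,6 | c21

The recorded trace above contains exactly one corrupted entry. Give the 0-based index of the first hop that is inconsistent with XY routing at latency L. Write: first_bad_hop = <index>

first_bad_hop = 2

  1: Δx=+0 Δy=+1 Δt=2 [ok]
  2: Δx=+0 Δy=+1 Δt=1 [BAD: Δcyc=1≠L]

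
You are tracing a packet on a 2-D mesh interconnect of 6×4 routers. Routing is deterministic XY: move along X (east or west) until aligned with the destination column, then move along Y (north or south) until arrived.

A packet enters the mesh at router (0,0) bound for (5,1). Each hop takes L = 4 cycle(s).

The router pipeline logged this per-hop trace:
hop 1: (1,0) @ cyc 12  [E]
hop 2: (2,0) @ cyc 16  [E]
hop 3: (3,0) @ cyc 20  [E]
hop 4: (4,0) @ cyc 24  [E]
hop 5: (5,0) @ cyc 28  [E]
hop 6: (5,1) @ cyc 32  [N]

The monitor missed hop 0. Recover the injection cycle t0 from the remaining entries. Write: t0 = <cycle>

The first recorded entry is hop 1 at cycle 12.
So t0 = 12 − 1·4 = 8.

t0 = 8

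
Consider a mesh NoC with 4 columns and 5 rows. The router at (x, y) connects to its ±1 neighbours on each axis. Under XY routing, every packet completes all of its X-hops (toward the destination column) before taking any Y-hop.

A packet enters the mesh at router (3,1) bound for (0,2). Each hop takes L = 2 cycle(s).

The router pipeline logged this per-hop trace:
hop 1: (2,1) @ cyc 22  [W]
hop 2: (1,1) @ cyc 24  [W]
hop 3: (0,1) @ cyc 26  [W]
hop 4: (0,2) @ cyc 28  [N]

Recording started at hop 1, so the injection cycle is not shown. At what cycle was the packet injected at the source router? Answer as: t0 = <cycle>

t0 = 20

At hop 1 the cycle is 22; in general cyc_k = t0 + kL.
t0 = cyc[1] − L = 22 − 2 = 20.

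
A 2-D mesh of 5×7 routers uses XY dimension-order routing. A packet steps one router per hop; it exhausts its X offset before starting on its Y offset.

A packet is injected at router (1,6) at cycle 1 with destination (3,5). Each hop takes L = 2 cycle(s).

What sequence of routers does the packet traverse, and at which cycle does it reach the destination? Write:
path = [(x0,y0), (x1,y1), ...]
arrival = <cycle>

#0 — 1,6 | c1
#1 — 2,6 | c3 | E
#2 — 3,6 | c5 | E
#3 — 3,5 | c7 | S

path = [(1,6), (2,6), (3,6), (3,5)]
arrival = 7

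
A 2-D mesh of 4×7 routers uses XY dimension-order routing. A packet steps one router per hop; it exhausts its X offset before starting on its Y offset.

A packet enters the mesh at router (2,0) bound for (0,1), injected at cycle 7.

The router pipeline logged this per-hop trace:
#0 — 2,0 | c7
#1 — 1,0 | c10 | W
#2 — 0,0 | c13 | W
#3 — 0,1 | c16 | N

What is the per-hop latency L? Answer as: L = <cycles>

L = 3

cyc[1] − cyc[0] = 10 − 7 = 3.
Per-hop latency L = Δcyc = 3.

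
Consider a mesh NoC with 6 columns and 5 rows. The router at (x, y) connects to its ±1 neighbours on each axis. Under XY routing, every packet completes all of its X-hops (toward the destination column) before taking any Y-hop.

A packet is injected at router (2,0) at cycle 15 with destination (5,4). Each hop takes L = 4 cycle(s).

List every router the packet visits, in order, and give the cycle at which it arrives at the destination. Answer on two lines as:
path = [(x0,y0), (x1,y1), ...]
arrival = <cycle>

path = [(2,0), (3,0), (4,0), (5,0), (5,1), (5,2), (5,3), (5,4)]
arrival = 43

src (2,0)  cyc=15
E→(3,0)  cyc=19
E→(4,0)  cyc=23
E→(5,0)  cyc=27
N→(5,1)  cyc=31
N→(5,2)  cyc=35
N→(5,3)  cyc=39
N→(5,4)  cyc=43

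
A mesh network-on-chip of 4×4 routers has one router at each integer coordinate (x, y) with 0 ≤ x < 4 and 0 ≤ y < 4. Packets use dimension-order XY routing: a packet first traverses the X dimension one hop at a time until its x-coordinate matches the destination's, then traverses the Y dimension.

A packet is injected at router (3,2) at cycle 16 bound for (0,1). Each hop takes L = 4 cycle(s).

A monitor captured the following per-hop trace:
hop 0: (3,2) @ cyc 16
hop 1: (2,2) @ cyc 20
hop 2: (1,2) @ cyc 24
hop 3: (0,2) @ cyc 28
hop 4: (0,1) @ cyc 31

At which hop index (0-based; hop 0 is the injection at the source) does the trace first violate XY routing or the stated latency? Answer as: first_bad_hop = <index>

check 1→ d=(-1,0) cyc+4: ok
check 2→ d=(-1,0) cyc+4: ok
check 3→ d=(-1,0) cyc+4: ok
check 4→ d=(0,-1) cyc+3: BAD: Δcyc=3≠L

first_bad_hop = 4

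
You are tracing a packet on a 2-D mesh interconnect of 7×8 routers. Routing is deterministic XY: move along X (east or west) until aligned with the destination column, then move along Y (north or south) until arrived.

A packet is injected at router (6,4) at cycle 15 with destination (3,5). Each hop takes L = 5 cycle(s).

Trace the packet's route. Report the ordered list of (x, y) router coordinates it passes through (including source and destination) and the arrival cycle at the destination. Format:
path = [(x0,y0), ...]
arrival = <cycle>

path = [(6,4), (5,4), (4,4), (3,4), (3,5)]
arrival = 35

#0 — 6,4 | c15
#1 — 5,4 | c20 | W
#2 — 4,4 | c25 | W
#3 — 3,4 | c30 | W
#4 — 3,5 | c35 | N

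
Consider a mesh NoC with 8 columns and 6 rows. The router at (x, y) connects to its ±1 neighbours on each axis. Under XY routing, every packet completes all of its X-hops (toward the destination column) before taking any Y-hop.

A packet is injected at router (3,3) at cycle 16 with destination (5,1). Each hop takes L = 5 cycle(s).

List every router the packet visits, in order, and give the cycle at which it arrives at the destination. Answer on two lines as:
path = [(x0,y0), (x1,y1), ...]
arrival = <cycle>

path = [(3,3), (4,3), (5,3), (5,2), (5,1)]
arrival = 36

#0 — 3,3 | c16
#1 — 4,3 | c21 | E
#2 — 5,3 | c26 | E
#3 — 5,2 | c31 | S
#4 — 5,1 | c36 | S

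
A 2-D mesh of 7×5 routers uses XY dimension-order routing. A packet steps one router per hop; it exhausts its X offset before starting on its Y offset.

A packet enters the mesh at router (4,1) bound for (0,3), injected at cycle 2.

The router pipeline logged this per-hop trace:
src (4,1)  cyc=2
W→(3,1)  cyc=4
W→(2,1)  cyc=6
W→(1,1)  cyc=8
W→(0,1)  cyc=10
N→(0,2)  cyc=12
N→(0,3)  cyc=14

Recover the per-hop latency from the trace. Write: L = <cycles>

L = 2

cyc[1] − cyc[0] = 4 − 2 = 2.
One hop costs L cycles, so L = 2.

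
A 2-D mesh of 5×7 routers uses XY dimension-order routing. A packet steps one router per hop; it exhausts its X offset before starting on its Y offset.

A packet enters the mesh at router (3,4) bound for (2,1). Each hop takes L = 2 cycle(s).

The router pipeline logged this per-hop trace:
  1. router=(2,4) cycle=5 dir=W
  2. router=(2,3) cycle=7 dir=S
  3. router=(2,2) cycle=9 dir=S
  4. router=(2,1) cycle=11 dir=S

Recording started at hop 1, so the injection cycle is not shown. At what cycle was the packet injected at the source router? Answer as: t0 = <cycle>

t0 = 3

cyc[1] = 5 and cyc[k] = t0 + k·L for every k.
t0 = cyc[1] − L = 5 − 2 = 3.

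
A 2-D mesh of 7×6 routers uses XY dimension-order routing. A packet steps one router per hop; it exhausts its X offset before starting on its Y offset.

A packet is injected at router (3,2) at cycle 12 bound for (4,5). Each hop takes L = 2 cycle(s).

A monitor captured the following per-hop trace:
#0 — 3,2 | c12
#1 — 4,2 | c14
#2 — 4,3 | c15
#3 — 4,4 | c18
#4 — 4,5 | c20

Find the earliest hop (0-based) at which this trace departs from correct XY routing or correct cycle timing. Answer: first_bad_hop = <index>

first_bad_hop = 2

hop 1: step (+1,+0), +2 cyc — ok
hop 2: step (+0,+1), +1 cyc — BAD: Δcyc=1≠L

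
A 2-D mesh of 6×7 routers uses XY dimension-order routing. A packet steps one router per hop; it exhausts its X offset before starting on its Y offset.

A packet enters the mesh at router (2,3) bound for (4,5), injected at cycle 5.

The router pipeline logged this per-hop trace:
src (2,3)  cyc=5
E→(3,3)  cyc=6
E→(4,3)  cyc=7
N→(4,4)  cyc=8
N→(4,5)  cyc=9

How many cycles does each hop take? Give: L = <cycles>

L = 1

Δcyc across hop 0→1: 6 − 5 = 1.
Each hop adds L, hence L = 1.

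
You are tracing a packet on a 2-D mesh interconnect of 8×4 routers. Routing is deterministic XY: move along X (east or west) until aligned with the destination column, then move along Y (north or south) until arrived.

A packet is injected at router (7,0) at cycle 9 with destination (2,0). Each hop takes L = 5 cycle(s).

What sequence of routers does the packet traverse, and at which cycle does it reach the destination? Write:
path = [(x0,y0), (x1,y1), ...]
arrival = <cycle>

path = [(7,0), (6,0), (5,0), (4,0), (3,0), (2,0)]
arrival = 34

[0] x=7 y=0 t=9
[1] x=6 y=0 t=14 →W
[2] x=5 y=0 t=19 →W
[3] x=4 y=0 t=24 →W
[4] x=3 y=0 t=29 →W
[5] x=2 y=0 t=34 →W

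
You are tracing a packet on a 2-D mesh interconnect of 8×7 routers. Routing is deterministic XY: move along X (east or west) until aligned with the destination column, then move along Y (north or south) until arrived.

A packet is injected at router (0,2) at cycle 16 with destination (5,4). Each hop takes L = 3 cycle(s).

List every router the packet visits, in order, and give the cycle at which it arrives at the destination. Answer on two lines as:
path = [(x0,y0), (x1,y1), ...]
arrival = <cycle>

#0 — 0,2 | c16
#1 — 1,2 | c19 | E
#2 — 2,2 | c22 | E
#3 — 3,2 | c25 | E
#4 — 4,2 | c28 | E
#5 — 5,2 | c31 | E
#6 — 5,3 | c34 | N
#7 — 5,4 | c37 | N

path = [(0,2), (1,2), (2,2), (3,2), (4,2), (5,2), (5,3), (5,4)]
arrival = 37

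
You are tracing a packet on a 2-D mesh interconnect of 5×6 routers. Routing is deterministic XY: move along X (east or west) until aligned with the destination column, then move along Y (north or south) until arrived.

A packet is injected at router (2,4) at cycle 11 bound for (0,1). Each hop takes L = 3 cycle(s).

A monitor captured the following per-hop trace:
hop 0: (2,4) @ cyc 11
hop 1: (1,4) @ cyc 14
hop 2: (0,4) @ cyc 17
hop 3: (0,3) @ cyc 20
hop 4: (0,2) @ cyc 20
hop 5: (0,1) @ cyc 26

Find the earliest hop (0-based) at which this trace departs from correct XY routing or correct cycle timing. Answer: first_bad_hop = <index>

[1] (-1,+0) / 3c ⇒ ok
[2] (-1,+0) / 3c ⇒ ok
[3] (+0,-1) / 3c ⇒ ok
[4] (+0,-1) / 0c ⇒ BAD: Δcyc=0≠L

first_bad_hop = 4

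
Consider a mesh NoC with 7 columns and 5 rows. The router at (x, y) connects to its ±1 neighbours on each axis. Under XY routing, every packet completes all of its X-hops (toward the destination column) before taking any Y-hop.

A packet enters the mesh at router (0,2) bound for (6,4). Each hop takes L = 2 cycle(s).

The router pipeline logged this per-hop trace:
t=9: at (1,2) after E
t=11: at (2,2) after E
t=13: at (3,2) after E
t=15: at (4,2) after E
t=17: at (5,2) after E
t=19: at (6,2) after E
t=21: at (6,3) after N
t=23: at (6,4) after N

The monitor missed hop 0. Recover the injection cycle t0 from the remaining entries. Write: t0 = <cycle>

Hop 1 reached at cycle 9; hop k is at t0 + k·L.
So t0 = 9 − 1·2 = 7.

t0 = 7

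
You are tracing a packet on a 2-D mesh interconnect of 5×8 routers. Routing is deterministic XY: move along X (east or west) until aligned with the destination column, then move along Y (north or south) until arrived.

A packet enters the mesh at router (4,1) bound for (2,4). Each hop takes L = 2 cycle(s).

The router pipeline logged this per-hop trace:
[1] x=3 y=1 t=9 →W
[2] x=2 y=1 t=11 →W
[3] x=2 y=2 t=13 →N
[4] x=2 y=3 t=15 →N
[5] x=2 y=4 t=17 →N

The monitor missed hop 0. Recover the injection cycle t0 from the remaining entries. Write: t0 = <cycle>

At hop 1 the cycle is 9; in general cyc_k = t0 + kL.
Subtract one hop: t0 = 9 − 2 = 7.

t0 = 7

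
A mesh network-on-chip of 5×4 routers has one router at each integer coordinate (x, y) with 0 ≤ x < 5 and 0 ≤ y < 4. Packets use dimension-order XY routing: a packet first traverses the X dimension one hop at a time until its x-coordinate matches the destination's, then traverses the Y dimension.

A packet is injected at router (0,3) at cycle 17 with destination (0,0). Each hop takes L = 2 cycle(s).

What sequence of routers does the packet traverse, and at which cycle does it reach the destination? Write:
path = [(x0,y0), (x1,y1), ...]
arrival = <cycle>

  0. router=(0,3) cycle=17 (inject)
  1. router=(0,2) cycle=19 dir=S
  2. router=(0,1) cycle=21 dir=S
  3. router=(0,0) cycle=23 dir=S

path = [(0,3), (0,2), (0,1), (0,0)]
arrival = 23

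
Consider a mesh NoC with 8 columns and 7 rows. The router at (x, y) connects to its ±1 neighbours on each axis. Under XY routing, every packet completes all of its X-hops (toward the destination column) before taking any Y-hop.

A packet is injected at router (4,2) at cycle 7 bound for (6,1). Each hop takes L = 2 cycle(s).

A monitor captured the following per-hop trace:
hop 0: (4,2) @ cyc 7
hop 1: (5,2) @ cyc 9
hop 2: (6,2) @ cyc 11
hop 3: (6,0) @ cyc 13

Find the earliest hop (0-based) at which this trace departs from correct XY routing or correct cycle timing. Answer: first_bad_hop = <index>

first_bad_hop = 3

check 1→ d=(1,0) cyc+2: ok
check 2→ d=(1,0) cyc+2: ok
check 3→ d=(0,-2) cyc+2: BAD: non-unit step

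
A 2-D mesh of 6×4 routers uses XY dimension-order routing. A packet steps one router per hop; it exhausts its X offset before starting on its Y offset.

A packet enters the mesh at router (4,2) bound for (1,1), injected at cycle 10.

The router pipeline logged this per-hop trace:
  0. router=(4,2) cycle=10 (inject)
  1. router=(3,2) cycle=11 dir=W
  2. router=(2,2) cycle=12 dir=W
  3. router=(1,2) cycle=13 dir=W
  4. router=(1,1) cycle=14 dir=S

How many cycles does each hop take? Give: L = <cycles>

Between hops 0 and 1 the cycle counter advances 11 − 10 = 1.
One hop costs L cycles, so L = 1.

L = 1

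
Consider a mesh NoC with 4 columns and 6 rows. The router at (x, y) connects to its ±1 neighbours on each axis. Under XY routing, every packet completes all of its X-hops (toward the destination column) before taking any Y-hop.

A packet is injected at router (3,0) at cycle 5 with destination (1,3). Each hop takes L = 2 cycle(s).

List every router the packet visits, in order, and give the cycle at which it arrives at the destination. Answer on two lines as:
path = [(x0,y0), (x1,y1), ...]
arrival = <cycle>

path = [(3,0), (2,0), (1,0), (1,1), (1,2), (1,3)]
arrival = 15

hop 0: (3,0) @ cyc 5
hop 1: (2,0) @ cyc 7  [W]
hop 2: (1,0) @ cyc 9  [W]
hop 3: (1,1) @ cyc 11  [N]
hop 4: (1,2) @ cyc 13  [N]
hop 5: (1,3) @ cyc 15  [N]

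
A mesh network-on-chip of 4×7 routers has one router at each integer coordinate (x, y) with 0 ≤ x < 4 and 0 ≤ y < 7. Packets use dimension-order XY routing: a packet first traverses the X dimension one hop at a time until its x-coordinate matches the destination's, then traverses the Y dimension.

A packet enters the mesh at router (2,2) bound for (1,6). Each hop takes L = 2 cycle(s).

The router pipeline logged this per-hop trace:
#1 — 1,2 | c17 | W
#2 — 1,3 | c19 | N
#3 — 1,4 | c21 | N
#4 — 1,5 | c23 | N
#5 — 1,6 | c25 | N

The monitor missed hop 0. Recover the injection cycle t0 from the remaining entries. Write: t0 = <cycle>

cyc[1] = 17 and cyc[k] = t0 + k·L for every k.
So t0 = 17 − 1·2 = 15.

t0 = 15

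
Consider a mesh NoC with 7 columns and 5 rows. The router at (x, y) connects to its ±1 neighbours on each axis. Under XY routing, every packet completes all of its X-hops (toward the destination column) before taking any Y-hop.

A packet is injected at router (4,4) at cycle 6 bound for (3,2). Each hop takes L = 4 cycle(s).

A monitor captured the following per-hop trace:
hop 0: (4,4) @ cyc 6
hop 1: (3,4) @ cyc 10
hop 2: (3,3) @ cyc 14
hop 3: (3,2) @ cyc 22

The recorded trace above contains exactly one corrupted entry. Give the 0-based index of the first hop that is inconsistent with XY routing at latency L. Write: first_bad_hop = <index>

first_bad_hop = 3

[1] (-1,+0) / 4c ⇒ ok
[2] (+0,-1) / 4c ⇒ ok
[3] (+0,-1) / 8c ⇒ BAD: Δcyc=8≠L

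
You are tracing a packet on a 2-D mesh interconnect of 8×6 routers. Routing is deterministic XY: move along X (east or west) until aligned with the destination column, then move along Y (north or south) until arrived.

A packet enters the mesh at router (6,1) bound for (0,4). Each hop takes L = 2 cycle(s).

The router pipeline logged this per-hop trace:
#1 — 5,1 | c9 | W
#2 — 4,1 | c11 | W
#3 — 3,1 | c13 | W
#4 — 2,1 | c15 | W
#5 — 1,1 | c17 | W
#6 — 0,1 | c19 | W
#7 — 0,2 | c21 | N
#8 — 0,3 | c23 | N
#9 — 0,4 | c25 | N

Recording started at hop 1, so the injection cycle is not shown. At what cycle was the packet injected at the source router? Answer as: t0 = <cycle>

t0 = 7

Hop 1 reached at cycle 9; hop k is at t0 + k·L.
t0 = cyc[1] − L = 9 − 2 = 7.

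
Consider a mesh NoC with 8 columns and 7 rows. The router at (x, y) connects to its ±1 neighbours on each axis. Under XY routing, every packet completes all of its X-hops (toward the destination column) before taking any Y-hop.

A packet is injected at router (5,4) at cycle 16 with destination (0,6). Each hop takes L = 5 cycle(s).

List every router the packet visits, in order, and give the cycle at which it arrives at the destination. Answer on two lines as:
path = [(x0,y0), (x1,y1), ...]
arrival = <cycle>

src (5,4)  cyc=16
W→(4,4)  cyc=21
W→(3,4)  cyc=26
W→(2,4)  cyc=31
W→(1,4)  cyc=36
W→(0,4)  cyc=41
N→(0,5)  cyc=46
N→(0,6)  cyc=51

path = [(5,4), (4,4), (3,4), (2,4), (1,4), (0,4), (0,5), (0,6)]
arrival = 51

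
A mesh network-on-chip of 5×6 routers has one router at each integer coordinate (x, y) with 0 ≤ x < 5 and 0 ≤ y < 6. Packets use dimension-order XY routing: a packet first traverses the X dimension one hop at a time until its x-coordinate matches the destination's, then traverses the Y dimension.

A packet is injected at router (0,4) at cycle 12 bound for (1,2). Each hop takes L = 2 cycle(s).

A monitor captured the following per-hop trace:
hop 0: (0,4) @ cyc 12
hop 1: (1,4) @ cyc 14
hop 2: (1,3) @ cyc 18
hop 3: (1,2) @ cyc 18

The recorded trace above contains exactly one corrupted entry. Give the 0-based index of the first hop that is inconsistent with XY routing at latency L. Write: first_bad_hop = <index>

first_bad_hop = 2

[1] (+1,+0) / 2c ⇒ ok
[2] (+0,-1) / 4c ⇒ BAD: Δcyc=4≠L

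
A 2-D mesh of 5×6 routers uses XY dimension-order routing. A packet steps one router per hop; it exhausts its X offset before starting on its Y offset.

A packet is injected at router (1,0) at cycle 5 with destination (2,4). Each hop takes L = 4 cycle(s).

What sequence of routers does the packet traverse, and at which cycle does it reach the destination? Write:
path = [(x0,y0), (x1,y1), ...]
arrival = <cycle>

path = [(1,0), (2,0), (2,1), (2,2), (2,3), (2,4)]
arrival = 25

[0] x=1 y=0 t=5
[1] x=2 y=0 t=9 →E
[2] x=2 y=1 t=13 →N
[3] x=2 y=2 t=17 →N
[4] x=2 y=3 t=21 →N
[5] x=2 y=4 t=25 →N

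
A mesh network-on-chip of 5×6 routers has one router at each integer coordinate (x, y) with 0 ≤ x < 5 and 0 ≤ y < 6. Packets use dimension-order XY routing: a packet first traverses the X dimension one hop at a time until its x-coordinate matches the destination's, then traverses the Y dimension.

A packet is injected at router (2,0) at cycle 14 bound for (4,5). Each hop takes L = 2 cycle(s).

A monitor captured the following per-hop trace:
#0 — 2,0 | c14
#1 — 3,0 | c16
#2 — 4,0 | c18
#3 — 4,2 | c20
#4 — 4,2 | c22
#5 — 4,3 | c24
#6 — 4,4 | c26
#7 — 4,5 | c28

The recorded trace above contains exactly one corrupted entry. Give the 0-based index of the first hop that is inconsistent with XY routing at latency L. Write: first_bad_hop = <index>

check 1→ d=(1,0) cyc+2: ok
check 2→ d=(1,0) cyc+2: ok
check 3→ d=(0,2) cyc+2: BAD: non-unit step

first_bad_hop = 3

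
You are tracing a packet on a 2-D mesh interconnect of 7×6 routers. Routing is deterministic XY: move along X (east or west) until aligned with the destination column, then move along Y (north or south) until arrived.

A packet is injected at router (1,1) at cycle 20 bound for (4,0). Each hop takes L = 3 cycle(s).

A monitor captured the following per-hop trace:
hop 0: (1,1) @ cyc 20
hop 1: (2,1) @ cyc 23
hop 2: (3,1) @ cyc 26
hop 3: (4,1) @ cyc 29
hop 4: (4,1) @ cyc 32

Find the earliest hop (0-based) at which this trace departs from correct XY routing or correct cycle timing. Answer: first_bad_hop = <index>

check 1→ d=(1,0) cyc+3: ok
check 2→ d=(1,0) cyc+3: ok
check 3→ d=(1,0) cyc+3: ok
check 4→ d=(0,0) cyc+3: BAD: non-unit step

first_bad_hop = 4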